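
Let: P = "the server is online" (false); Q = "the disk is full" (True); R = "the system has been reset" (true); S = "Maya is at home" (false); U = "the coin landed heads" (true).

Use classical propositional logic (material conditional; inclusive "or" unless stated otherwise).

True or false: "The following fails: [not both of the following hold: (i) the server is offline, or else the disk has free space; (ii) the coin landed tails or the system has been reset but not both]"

Formalization: ~((~P | ~Q) nand (~U xor R))

~P = ~F = T
~Q = ~T = F
~P | ~Q = T | F = T
~U = ~T = F
~U xor R = F xor T = T
(~P | ~Q) nand (~U xor R) = T nand T = F
~((~P | ~Q) nand (~U xor R)) = ~F = T

True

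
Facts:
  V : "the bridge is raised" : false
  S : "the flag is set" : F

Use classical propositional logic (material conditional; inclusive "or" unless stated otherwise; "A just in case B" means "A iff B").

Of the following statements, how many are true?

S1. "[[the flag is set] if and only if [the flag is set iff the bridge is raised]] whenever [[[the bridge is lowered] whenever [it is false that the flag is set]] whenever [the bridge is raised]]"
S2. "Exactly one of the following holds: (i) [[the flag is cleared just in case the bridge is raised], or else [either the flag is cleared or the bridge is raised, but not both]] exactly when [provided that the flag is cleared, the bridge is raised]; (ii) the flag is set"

0

S1: Formalization: (V → (¬S → ¬V)) → (S ↔ (S ↔ V))

¬S = ¬F = T
¬V = ¬F = T
¬S → ¬V = T → T = T
V → (¬S → ¬V) = F → T = T
S ↔ V = F ↔ F = T
S ↔ (S ↔ V) = F ↔ T = F
(V → (¬S → ¬V)) → (S ↔ (S ↔ V)) = T → F = F
So S1 is false.

S2: In symbols: (((¬S ↔ V) ∨ (¬S ⊕ V)) ↔ (¬S → V)) ⊕ S

¬S = ¬F = T
¬S ↔ V = T ↔ F = F
¬S = ¬F = T
¬S ⊕ V = T ⊕ F = T
(¬S ↔ V) ∨ (¬S ⊕ V) = F ∨ T = T
¬S = ¬F = T
¬S → V = T → F = F
((¬S ↔ V) ∨ (¬S ⊕ V)) ↔ (¬S → V) = T ↔ F = F
(((¬S ↔ V) ∨ (¬S ⊕ V)) ↔ (¬S → V)) ⊕ S = F ⊕ F = F
Thus S2 is false.

Count: 0.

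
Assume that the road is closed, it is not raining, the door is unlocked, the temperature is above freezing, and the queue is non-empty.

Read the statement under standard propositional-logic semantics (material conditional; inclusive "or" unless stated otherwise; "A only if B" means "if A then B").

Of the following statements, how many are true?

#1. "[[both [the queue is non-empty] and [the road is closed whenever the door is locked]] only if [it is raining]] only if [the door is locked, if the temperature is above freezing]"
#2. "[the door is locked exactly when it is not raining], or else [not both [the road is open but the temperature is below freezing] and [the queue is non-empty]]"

Let U = "the queue is empty" (F), R = "the door is locked" (F), P = "the road is closed" (T), Q = "it is raining" (F), S = "the temperature is below freezing" (F).

#1: Formalization: ((¬U ∧ (R → P)) → Q) → (¬S → R)

¬U = ¬F = T
R → P = F → T = T
¬U ∧ (R → P) = T ∧ T = T
(¬U ∧ (R → P)) → Q = T → F = F
¬S = ¬F = T
¬S → R = T → F = F
((¬U ∧ (R → P)) → Q) → (¬S → R) = F → F = T
So #1 is true.

#2: In symbols: (R ↔ ¬Q) ∨ ((¬P ∧ S) ↑ ¬U)

¬Q = ¬F = T
R ↔ ¬Q = F ↔ T = F
¬P = ¬T = F
¬P ∧ S = F ∧ F = F
¬U = ¬F = T
(¬P ∧ S) ↑ ¬U = F ↑ T = T
(R ↔ ¬Q) ∨ ((¬P ∧ S) ↑ ¬U) = F ∨ T = T
Hence #2 is true.

Count: 2.

2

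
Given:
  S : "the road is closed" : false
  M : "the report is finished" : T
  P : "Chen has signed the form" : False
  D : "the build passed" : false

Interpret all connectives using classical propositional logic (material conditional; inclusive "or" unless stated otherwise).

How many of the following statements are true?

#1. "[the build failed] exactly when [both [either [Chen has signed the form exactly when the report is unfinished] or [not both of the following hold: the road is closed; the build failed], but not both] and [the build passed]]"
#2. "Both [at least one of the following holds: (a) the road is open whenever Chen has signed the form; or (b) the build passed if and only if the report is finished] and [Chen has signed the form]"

0

#1: Parsed as ~D <-> (((P <-> ~M) xor (S nand ~D)) & D)

~D = ~F = T
~M = ~T = F
P <-> ~M = F <-> F = T
~D = ~F = T
S nand ~D = F nand T = T
(P <-> ~M) xor (S nand ~D) = T xor T = F
((P <-> ~M) xor (S nand ~D)) & D = F & F = F
~D <-> (((P <-> ~M) xor (S nand ~D)) & D) = T <-> F = F
Hence #1 is false.

#2: Parsed as ((P -> ~S) | (D <-> M)) & P

~S = ~F = T
P -> ~S = F -> T = T
D <-> M = F <-> T = F
(P -> ~S) | (D <-> M) = T | F = T
((P -> ~S) | (D <-> M)) & P = T & F = F
Hence #2 is false.

True statements: 0 (none).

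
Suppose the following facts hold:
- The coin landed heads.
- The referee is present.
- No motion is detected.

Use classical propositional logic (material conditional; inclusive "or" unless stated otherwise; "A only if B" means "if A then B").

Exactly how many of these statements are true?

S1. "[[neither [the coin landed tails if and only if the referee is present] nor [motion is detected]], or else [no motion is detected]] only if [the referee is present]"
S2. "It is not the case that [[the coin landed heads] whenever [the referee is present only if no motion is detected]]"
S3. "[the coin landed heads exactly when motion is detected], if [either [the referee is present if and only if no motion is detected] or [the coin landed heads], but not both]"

2

Let P = "the coin landed heads" (T), Q = "the referee is present" (T), R = "motion is detected" (F).

S1: This is (((¬P ↔ Q) ↓ R) ∨ ¬R) → Q.

¬P = ¬T = F
¬P ↔ Q = F ↔ T = F
(¬P ↔ Q) ↓ R = F ↓ F = T
¬R = ¬F = T
((¬P ↔ Q) ↓ R) ∨ ¬R = T ∨ T = T
(((¬P ↔ Q) ↓ R) ∨ ¬R) → Q = T → T = T
Thus S1 is true.

S2: Parsed as ¬((Q → ¬R) → P)

¬R = ¬F = T
Q → ¬R = T → T = T
(Q → ¬R) → P = T → T = T
¬((Q → ¬R) → P) = ¬T = F
Hence S2 is false.

S3: In symbols: ((Q ↔ ¬R) ⊕ P) → (P ↔ R)

¬R = ¬F = T
Q ↔ ¬R = T ↔ T = T
(Q ↔ ¬R) ⊕ P = T ⊕ T = F
P ↔ R = T ↔ F = F
((Q ↔ ¬R) ⊕ P) → (P ↔ R) = F → F = T
Thus S3 is true.

2 of the 3 statements are true (S1, S3).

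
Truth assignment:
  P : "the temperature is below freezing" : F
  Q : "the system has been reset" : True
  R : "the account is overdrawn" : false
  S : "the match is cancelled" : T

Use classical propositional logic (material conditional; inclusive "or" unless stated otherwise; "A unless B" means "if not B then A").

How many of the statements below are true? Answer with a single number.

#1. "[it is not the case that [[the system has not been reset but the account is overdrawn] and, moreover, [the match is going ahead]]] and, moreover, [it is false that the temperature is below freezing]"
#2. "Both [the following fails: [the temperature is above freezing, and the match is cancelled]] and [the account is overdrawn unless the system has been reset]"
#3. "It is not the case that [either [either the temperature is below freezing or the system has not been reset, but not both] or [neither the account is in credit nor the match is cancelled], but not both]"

#1: In symbols: ¬((¬Q ∧ R) ∧ ¬S) ∧ ¬P

¬Q = ¬T = F
¬Q ∧ R = F ∧ F = F
¬S = ¬T = F
(¬Q ∧ R) ∧ ¬S = F ∧ F = F
¬((¬Q ∧ R) ∧ ¬S) = ¬F = T
¬P = ¬F = T
¬((¬Q ∧ R) ∧ ¬S) ∧ ¬P = T ∧ T = T
Hence #1 is true.

#2: In symbols: ¬(¬P ∧ S) ∧ (R ∨ Q)

¬P = ¬F = T
¬P ∧ S = T ∧ T = T
¬(¬P ∧ S) = ¬T = F
R ∨ Q = F ∨ T = T
¬(¬P ∧ S) ∧ (R ∨ Q) = F ∧ T = F
Thus #2 is false.

#3: Parsed as ¬((P ⊕ ¬Q) ⊕ (¬R ↓ S))

¬Q = ¬T = F
P ⊕ ¬Q = F ⊕ F = F
¬R = ¬F = T
¬R ↓ S = T ↓ T = F
(P ⊕ ¬Q) ⊕ (¬R ↓ S) = F ⊕ F = F
¬((P ⊕ ¬Q) ⊕ (¬R ↓ S)) = ¬F = T
So #3 is true.

True statements: 2.

2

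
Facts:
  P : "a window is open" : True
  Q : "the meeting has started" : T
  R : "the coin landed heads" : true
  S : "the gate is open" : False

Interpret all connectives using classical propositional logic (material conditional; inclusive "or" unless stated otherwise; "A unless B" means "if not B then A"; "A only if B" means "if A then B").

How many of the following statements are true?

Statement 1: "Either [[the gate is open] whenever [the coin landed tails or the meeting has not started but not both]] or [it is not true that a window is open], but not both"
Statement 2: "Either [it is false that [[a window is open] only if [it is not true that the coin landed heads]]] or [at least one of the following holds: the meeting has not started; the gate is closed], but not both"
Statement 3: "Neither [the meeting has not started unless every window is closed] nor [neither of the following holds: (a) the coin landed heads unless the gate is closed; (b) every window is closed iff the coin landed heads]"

Statement 1: This is ((¬R ⊕ ¬Q) → S) ⊕ ¬P.

¬R = ¬T = F
¬Q = ¬T = F
¬R ⊕ ¬Q = F ⊕ F = F
(¬R ⊕ ¬Q) → S = F → F = T
¬P = ¬T = F
((¬R ⊕ ¬Q) → S) ⊕ ¬P = T ⊕ F = T
Hence Statement 1 is true.

Statement 2: In symbols: ¬(P → ¬R) ⊕ (¬Q ∨ ¬S)

¬R = ¬T = F
P → ¬R = T → F = F
¬(P → ¬R) = ¬F = T
¬Q = ¬T = F
¬S = ¬F = T
¬Q ∨ ¬S = F ∨ T = T
¬(P → ¬R) ⊕ (¬Q ∨ ¬S) = T ⊕ T = F
Thus Statement 2 is false.

Statement 3: In symbols: (¬Q ∨ ¬P) ↓ ((R ∨ ¬S) ↓ (¬P ↔ R))

¬Q = ¬T = F
¬P = ¬T = F
¬Q ∨ ¬P = F ∨ F = F
¬S = ¬F = T
R ∨ ¬S = T ∨ T = T
¬P = ¬T = F
¬P ↔ R = F ↔ T = F
(R ∨ ¬S) ↓ (¬P ↔ R) = T ↓ F = F
(¬Q ∨ ¬P) ↓ ((R ∨ ¬S) ↓ (¬P ↔ R)) = F ↓ F = T
So Statement 3 is true.

Count: 2.

2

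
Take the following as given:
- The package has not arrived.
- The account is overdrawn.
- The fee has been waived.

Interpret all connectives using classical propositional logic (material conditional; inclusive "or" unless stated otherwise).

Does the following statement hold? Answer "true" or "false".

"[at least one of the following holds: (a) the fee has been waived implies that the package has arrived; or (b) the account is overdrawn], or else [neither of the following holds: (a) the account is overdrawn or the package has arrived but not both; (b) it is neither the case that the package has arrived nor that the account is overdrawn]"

True

Let G = "the fee has been waived" (True), D = "the package has arrived" (False), V = "the account is overdrawn" (True).
Formalization: ((G -> D) or V) or ((V xor D) nor (D nor V))

G -> D = True -> False = False
(G -> D) or V = False or True = True
V xor D = True xor False = True
D nor V = False nor True = False
(V xor D) nor (D nor V) = True nor False = False
((G -> D) or V) or ((V xor D) nor (D nor V)) = True or False = True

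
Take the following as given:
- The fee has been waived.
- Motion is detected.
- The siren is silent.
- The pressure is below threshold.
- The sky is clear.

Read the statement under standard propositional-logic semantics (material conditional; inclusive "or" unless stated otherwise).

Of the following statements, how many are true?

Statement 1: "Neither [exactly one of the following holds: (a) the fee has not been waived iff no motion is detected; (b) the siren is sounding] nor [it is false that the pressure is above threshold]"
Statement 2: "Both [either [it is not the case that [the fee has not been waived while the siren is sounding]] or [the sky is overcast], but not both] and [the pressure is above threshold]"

Let D = "the fee has been waived" (T), P = "motion is detected" (T), G = "the siren is sounding" (F), V = "the pressure is above threshold" (F), R = "the sky is overcast" (F).

Statement 1: Formalization: ((~D <-> ~P) xor G) nor ~V

~D = ~T = F
~P = ~T = F
~D <-> ~P = F <-> F = T
(~D <-> ~P) xor G = T xor F = T
~V = ~F = T
((~D <-> ~P) xor G) nor ~V = T nor T = F
So Statement 1 is false.

Statement 2: This is (~(~D & G) xor R) & V.

~D = ~T = F
~D & G = F & F = F
~(~D & G) = ~F = T
~(~D & G) xor R = T xor F = T
(~(~D & G) xor R) & V = T & F = F
So Statement 2 is false.

0 of the 2 statements are true (none).

0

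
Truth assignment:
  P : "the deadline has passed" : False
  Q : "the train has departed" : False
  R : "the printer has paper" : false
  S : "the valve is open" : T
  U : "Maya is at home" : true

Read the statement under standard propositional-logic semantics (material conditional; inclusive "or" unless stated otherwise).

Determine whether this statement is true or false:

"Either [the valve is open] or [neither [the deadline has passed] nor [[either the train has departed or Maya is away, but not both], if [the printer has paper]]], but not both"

True

This is S xor (P nor (R -> (Q xor not U))).

not U = not True = False
Q xor not U = False xor False = False
R -> (Q xor not U) = False -> False = True
P nor (R -> (Q xor not U)) = False nor True = False
S xor (P nor (R -> (Q xor not U))) = True xor False = True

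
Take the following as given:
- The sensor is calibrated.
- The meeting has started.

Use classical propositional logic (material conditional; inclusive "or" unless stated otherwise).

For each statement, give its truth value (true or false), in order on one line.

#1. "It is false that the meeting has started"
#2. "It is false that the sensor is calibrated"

#1 F / #2 F

Let M = "the meeting has started" (T), G = "the sensor is calibrated" (T).

#1: This is ~M.

~M = ~T = F
Thus #1 is false.

#2: Parsed as ~G

~G = ~T = F
Thus #2 is false.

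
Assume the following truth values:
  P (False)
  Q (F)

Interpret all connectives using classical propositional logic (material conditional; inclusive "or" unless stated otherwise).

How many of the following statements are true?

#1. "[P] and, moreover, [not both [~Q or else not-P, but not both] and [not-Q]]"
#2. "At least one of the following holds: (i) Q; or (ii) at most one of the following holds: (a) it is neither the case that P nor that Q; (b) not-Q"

#1: Formalization: P and ((not Q xor not P) nand not Q)

not Q = not False = True
not P = not False = True
not Q xor not P = True xor True = False
not Q = not False = True
(not Q xor not P) nand not Q = False nand True = True
P and ((not Q xor not P) nand not Q) = False and True = False
Hence #1 is false.

#2: Parsed as Q or ((P nor Q) nand not Q)

P nor Q = False nor False = True
not Q = not False = True
(P nor Q) nand not Q = True nand True = False
Q or ((P nor Q) nand not Q) = False or False = False
Hence #2 is false.

0 of the 2 statements are true (none).

0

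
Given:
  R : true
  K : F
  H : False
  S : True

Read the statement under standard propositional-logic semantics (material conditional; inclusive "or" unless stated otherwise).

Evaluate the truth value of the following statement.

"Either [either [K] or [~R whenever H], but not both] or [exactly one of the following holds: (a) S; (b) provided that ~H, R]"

Formalization: (K xor (H -> ~R)) | (S xor (~H -> R))

~R = ~T = F
H -> ~R = F -> F = T
K xor (H -> ~R) = F xor T = T
~H = ~F = T
~H -> R = T -> T = T
S xor (~H -> R) = T xor T = F
(K xor (H -> ~R)) | (S xor (~H -> R)) = T | F = T

true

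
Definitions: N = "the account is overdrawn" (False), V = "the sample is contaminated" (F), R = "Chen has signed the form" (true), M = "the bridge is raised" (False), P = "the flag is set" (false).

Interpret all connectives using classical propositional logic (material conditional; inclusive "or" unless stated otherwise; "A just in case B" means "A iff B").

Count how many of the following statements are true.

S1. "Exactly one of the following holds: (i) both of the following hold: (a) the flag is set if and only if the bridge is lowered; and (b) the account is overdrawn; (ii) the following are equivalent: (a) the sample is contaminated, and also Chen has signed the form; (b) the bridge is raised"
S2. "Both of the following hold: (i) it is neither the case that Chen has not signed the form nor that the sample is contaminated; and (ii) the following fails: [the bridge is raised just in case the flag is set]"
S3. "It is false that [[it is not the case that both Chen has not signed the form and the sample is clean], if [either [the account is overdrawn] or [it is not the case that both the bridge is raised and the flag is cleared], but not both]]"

1

S1: This is ((P <-> ~M) & N) xor ((V & R) <-> M).

~M = ~F = T
P <-> ~M = F <-> T = F
(P <-> ~M) & N = F & F = F
V & R = F & T = F
(V & R) <-> M = F <-> F = T
((P <-> ~M) & N) xor ((V & R) <-> M) = F xor T = T
So S1 is true.

S2: This is (~R nor V) & ~(M <-> P).

~R = ~T = F
~R nor V = F nor F = T
M <-> P = F <-> F = T
~(M <-> P) = ~T = F
(~R nor V) & ~(M <-> P) = T & F = F
So S2 is false.

S3: Parsed as ~((N xor (M nand ~P)) -> (~R nand ~V))

~P = ~F = T
M nand ~P = F nand T = T
N xor (M nand ~P) = F xor T = T
~R = ~T = F
~V = ~F = T
~R nand ~V = F nand T = T
(N xor (M nand ~P)) -> (~R nand ~V) = T -> T = T
~((N xor (M nand ~P)) -> (~R nand ~V)) = ~T = F
Hence S3 is false.

True statements: 1 (S1).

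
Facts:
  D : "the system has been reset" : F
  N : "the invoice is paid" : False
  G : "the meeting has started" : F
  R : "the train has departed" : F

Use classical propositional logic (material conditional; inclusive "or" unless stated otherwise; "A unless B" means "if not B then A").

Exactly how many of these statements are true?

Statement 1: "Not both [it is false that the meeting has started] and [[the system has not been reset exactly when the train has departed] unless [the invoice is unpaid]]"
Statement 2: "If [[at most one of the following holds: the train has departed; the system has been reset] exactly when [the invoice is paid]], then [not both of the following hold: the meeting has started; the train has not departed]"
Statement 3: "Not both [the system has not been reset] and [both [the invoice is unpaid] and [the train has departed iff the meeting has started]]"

Statement 1: In symbols: not G nand ((not D iff R) or not N)

not G = not False = True
not D = not False = True
not D iff R = True iff False = False
not N = not False = True
(not D iff R) or not N = False or True = True
not G nand ((not D iff R) or not N) = True nand True = False
So Statement 1 is false.

Statement 2: This is ((R nand D) iff N) -> (G nand not R).

R nand D = False nand False = True
(R nand D) iff N = True iff False = False
not R = not False = True
G nand not R = False nand True = True
((R nand D) iff N) -> (G nand not R) = False -> True = True
Thus Statement 2 is true.

Statement 3: Formalization: not D nand (not N and (R iff G))

not D = not False = True
not N = not False = True
R iff G = False iff False = True
not N and (R iff G) = True and True = True
not D nand (not N and (R iff G)) = True nand True = False
Thus Statement 3 is false.

1 of the 3 statements is true (Statement 2).

1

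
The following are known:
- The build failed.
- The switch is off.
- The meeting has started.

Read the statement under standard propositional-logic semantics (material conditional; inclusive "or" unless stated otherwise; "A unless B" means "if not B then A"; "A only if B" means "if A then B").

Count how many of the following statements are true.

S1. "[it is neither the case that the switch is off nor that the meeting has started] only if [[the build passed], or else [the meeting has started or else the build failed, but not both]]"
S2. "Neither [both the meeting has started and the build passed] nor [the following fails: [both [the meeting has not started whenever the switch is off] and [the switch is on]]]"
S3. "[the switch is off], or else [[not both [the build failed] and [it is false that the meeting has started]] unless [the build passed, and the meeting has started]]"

2

Let D = "the switch is on" (F), W = "the meeting has started" (T), N = "the build passed" (F).

S1: Parsed as (¬D ↓ W) → (N ∨ (W ⊕ ¬N))

¬D = ¬F = T
¬D ↓ W = T ↓ T = F
¬N = ¬F = T
W ⊕ ¬N = T ⊕ T = F
N ∨ (W ⊕ ¬N) = F ∨ F = F
(¬D ↓ W) → (N ∨ (W ⊕ ¬N)) = F → F = T
So S1 is true.

S2: This is (W ∧ N) ↓ ¬((¬D → ¬W) ∧ D).

W ∧ N = T ∧ F = F
¬D = ¬F = T
¬W = ¬T = F
¬D → ¬W = T → F = F
(¬D → ¬W) ∧ D = F ∧ F = F
¬((¬D → ¬W) ∧ D) = ¬F = T
(W ∧ N) ↓ ¬((¬D → ¬W) ∧ D) = F ↓ T = F
Thus S2 is false.

S3: This is ¬D ∨ ((¬N ↑ ¬W) ∨ (N ∧ W)).

¬D = ¬F = T
¬N = ¬F = T
¬W = ¬T = F
¬N ↑ ¬W = T ↑ F = T
N ∧ W = F ∧ T = F
(¬N ↑ ¬W) ∨ (N ∧ W) = T ∨ F = T
¬D ∨ ((¬N ↑ ¬W) ∨ (N ∧ W)) = T ∨ T = T
Thus S3 is true.

True statements: 2.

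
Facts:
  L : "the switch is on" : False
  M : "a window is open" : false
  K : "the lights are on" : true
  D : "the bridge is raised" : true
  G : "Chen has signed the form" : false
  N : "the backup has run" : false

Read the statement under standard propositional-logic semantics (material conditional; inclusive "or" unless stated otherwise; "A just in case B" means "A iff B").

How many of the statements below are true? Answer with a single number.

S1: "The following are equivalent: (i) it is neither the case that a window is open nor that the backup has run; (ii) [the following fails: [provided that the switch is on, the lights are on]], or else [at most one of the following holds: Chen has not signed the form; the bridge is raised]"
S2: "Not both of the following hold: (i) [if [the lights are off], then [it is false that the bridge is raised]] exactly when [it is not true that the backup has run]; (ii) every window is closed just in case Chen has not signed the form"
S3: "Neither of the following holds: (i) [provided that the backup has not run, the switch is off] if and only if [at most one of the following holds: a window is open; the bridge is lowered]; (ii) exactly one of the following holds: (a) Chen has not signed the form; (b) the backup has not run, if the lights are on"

S1: Parsed as (M nor N) <-> (~(L -> K) | (~G nand D))

M nor N = F nor F = T
L -> K = F -> T = T
~(L -> K) = ~T = F
~G = ~F = T
~G nand D = T nand T = F
~(L -> K) | (~G nand D) = F | F = F
(M nor N) <-> (~(L -> K) | (~G nand D)) = T <-> F = F
Thus S1 is false.

S2: Formalization: ((~K -> ~D) <-> ~N) nand (~M <-> ~G)

~K = ~T = F
~D = ~T = F
~K -> ~D = F -> F = T
~N = ~F = T
(~K -> ~D) <-> ~N = T <-> T = T
~M = ~F = T
~G = ~F = T
~M <-> ~G = T <-> T = T
((~K -> ~D) <-> ~N) nand (~M <-> ~G) = T nand T = F
So S2 is false.

S3: In symbols: ((~N -> ~L) <-> (M nand ~D)) nor (~G xor (K -> ~N))

~N = ~F = T
~L = ~F = T
~N -> ~L = T -> T = T
~D = ~T = F
M nand ~D = F nand F = T
(~N -> ~L) <-> (M nand ~D) = T <-> T = T
~G = ~F = T
~N = ~F = T
K -> ~N = T -> T = T
~G xor (K -> ~N) = T xor T = F
((~N -> ~L) <-> (M nand ~D)) nor (~G xor (K -> ~N)) = T nor F = F
Hence S3 is false.

True statements: 0 (none).

0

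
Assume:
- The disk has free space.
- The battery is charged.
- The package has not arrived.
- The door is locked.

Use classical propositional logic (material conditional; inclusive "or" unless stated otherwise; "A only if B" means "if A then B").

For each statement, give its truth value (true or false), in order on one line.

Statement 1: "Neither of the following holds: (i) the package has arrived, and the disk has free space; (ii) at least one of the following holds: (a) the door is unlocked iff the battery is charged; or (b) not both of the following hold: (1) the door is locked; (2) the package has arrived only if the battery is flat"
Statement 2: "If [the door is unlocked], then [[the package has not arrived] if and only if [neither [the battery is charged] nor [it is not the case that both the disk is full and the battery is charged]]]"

Statement 1 True, Statement 2 True

Let Q = "the package has arrived" (F), M = "the disk is full" (F), N = "the door is locked" (T), K = "the battery is charged" (T).

Statement 1: Parsed as (Q & ~M) nor ((~N <-> K) | (N nand (Q -> ~K)))

~M = ~F = T
Q & ~M = F & T = F
~N = ~T = F
~N <-> K = F <-> T = F
~K = ~T = F
Q -> ~K = F -> F = T
N nand (Q -> ~K) = T nand T = F
(~N <-> K) | (N nand (Q -> ~K)) = F | F = F
(Q & ~M) nor ((~N <-> K) | (N nand (Q -> ~K))) = F nor F = T
So Statement 1 is true.

Statement 2: Parsed as ~N -> (~Q <-> (K nor (M nand K)))

~N = ~T = F
~Q = ~F = T
M nand K = F nand T = T
K nor (M nand K) = T nor T = F
~Q <-> (K nor (M nand K)) = T <-> F = F
~N -> (~Q <-> (K nor (M nand K))) = F -> F = T
Hence Statement 2 is true.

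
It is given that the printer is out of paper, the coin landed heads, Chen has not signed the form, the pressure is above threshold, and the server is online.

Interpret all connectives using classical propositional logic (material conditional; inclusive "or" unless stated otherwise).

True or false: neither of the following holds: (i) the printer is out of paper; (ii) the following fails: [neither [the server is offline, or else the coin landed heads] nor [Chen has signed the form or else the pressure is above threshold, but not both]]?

Let R = "the printer has paper" (F), V = "the server is online" (T), U = "the coin landed heads" (T), S = "Chen has signed the form" (F), N = "the pressure is above threshold" (T).
This is ¬R ↓ ¬((¬V ∨ U) ↓ (S ⊕ N)).

¬R = ¬F = T
¬V = ¬T = F
¬V ∨ U = F ∨ T = T
S ⊕ N = F ⊕ T = T
(¬V ∨ U) ↓ (S ⊕ N) = T ↓ T = F
¬((¬V ∨ U) ↓ (S ⊕ N)) = ¬F = T
¬R ↓ ¬((¬V ∨ U) ↓ (S ⊕ N)) = T ↓ T = F

The statement is false.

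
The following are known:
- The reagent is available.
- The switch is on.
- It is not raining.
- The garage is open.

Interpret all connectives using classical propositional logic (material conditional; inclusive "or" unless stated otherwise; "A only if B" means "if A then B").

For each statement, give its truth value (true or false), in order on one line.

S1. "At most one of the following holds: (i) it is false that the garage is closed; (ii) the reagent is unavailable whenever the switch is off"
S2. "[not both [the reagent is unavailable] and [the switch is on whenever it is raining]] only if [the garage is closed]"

S1 False / S2 False

Let S = "the garage is closed" (F), Q = "the switch is on" (T), P = "the reagent is available" (T), R = "it is raining" (F).

S1: Formalization: ¬S ↑ (¬Q → ¬P)

¬S = ¬F = T
¬Q = ¬T = F
¬P = ¬T = F
¬Q → ¬P = F → F = T
¬S ↑ (¬Q → ¬P) = T ↑ T = F
So S1 is false.

S2: In symbols: (¬P ↑ (R → Q)) → S

¬P = ¬T = F
R → Q = F → T = T
¬P ↑ (R → Q) = F ↑ T = T
(¬P ↑ (R → Q)) → S = T → F = F
Hence S2 is false.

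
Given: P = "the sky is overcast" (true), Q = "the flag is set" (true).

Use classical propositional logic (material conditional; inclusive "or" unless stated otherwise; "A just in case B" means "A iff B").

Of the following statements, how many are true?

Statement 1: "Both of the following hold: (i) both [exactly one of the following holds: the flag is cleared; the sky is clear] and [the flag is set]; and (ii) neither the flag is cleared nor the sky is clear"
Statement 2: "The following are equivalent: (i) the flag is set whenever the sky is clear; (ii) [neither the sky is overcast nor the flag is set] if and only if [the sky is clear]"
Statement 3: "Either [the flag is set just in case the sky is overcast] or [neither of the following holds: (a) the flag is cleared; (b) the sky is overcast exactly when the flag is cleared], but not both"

1

Statement 1: Parsed as ((not Q xor not P) and Q) and (not Q nor not P)

not Q = not True = False
not P = not True = False
not Q xor not P = False xor False = False
(not Q xor not P) and Q = False and True = False
not Q = not True = False
not P = not True = False
not Q nor not P = False nor False = True
((not Q xor not P) and Q) and (not Q nor not P) = False and True = False
Hence Statement 1 is false.

Statement 2: Parsed as (not P -> Q) iff ((P nor Q) iff not P)

not P = not True = False
not P -> Q = False -> True = True
P nor Q = True nor True = False
not P = not True = False
(P nor Q) iff not P = False iff False = True
(not P -> Q) iff ((P nor Q) iff not P) = True iff True = True
So Statement 2 is true.

Statement 3: This is (Q iff P) xor (not Q nor (P iff not Q)).

Q iff P = True iff True = True
not Q = not True = False
not Q = not True = False
P iff not Q = True iff False = False
not Q nor (P iff not Q) = False nor False = True
(Q iff P) xor (not Q nor (P iff not Q)) = True xor True = False
So Statement 3 is false.

Count: 1.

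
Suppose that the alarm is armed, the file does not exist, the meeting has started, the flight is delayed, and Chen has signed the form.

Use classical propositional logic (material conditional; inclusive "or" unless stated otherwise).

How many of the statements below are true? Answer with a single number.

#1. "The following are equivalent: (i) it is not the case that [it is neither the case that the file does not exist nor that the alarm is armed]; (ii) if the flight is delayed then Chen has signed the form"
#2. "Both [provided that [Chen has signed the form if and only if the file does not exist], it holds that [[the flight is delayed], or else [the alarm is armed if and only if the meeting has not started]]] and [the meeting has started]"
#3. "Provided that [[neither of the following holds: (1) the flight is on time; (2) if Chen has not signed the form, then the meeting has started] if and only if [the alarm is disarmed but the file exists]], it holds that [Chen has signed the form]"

Let V = "the file exists" (False), L = "the alarm is armed" (True), H = "the flight is delayed" (True), S = "Chen has signed the form" (True), N = "the meeting has started" (True).

#1: In symbols: not (not V nor L) iff (H -> S)

not V = not False = True
not V nor L = True nor True = False
not (not V nor L) = not False = True
H -> S = True -> True = True
not (not V nor L) iff (H -> S) = True iff True = True
Thus #1 is true.

#2: Parsed as ((S iff not V) -> (H or (L iff not N))) and N

not V = not False = True
S iff not V = True iff True = True
not N = not True = False
L iff not N = True iff False = False
H or (L iff not N) = True or False = True
(S iff not V) -> (H or (L iff not N)) = True -> True = True
((S iff not V) -> (H or (L iff not N))) and N = True and True = True
Thus #2 is true.

#3: Parsed as ((not H nor (not S -> N)) iff (not L and V)) -> S

not H = not True = False
not S = not True = False
not S -> N = False -> True = True
not H nor (not S -> N) = False nor True = False
not L = not True = False
not L and V = False and False = False
(not H nor (not S -> N)) iff (not L and V) = False iff False = True
((not H nor (not S -> N)) iff (not L and V)) -> S = True -> True = True
Thus #3 is true.

3 of the 3 statements are true.

3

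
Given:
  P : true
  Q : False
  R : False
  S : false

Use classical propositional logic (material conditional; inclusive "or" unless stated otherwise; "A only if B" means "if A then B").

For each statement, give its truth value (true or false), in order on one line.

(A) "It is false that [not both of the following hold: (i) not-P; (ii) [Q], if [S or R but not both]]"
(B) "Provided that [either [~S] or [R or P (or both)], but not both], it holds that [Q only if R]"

(A) false, (B) true

(A): Formalization: ~(~P nand ((S xor R) -> Q))

~P = ~T = F
S xor R = F xor F = F
(S xor R) -> Q = F -> F = T
~P nand ((S xor R) -> Q) = F nand T = T
~(~P nand ((S xor R) -> Q)) = ~T = F
So (A) is false.

(B): Parsed as (~S xor (R | P)) -> (Q -> R)

~S = ~F = T
R | P = F | T = T
~S xor (R | P) = T xor T = F
Q -> R = F -> F = T
(~S xor (R | P)) -> (Q -> R) = F -> T = T
Hence (B) is true.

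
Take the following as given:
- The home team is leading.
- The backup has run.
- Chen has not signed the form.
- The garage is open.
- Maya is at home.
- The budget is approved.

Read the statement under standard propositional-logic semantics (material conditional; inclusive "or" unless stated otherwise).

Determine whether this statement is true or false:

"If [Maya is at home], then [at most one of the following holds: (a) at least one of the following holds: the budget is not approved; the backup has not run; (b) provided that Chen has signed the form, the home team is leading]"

Let U = "Maya is at home" (T), V = "the budget is approved" (T), Q = "the backup has run" (T), R = "Chen has signed the form" (F), P = "the home team is leading" (T).
Formalization: U → ((¬V ∨ ¬Q) ↑ (R → P))

¬V = ¬T = F
¬Q = ¬T = F
¬V ∨ ¬Q = F ∨ F = F
R → P = F → T = T
(¬V ∨ ¬Q) ↑ (R → P) = F ↑ T = T
U → ((¬V ∨ ¬Q) ↑ (R → P)) = T → T = T

True.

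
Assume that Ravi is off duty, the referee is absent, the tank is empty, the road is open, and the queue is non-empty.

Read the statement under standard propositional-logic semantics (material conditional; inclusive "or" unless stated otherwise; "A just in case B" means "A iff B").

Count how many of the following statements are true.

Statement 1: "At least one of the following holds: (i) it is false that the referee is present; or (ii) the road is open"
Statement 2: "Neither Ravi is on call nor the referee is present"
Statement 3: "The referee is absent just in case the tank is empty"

Let W = "the referee is present" (False), P = "the road is closed" (False), N = "Ravi is on call" (False), K = "the tank is full" (False).

Statement 1: In symbols: not W or not P

not W = not False = True
not P = not False = True
not W or not P = True or True = True
So Statement 1 is true.

Statement 2: This is N nor W.

N nor W = False nor False = True
Thus Statement 2 is true.

Statement 3: In symbols: not W iff not K

not W = not False = True
not K = not False = True
not W iff not K = True iff True = True
Hence Statement 3 is true.

True statements: 3 (Statement 1, Statement 2, Statement 3).

3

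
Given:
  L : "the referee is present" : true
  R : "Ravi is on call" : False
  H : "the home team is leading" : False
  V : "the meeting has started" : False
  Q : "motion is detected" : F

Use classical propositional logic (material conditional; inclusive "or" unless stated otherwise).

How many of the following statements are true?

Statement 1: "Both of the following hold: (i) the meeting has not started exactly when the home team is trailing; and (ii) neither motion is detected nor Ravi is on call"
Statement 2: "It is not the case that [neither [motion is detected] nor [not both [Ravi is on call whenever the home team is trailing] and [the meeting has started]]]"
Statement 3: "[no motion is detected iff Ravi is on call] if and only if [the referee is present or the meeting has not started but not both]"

Statement 1: Formalization: (¬V ↔ ¬H) ∧ (Q ↓ R)

¬V = ¬F = T
¬H = ¬F = T
¬V ↔ ¬H = T ↔ T = T
Q ↓ R = F ↓ F = T
(¬V ↔ ¬H) ∧ (Q ↓ R) = T ∧ T = T
So Statement 1 is true.

Statement 2: Formalization: ¬(Q ↓ ((¬H → R) ↑ V))

¬H = ¬F = T
¬H → R = T → F = F
(¬H → R) ↑ V = F ↑ F = T
Q ↓ ((¬H → R) ↑ V) = F ↓ T = F
¬(Q ↓ ((¬H → R) ↑ V)) = ¬F = T
Hence Statement 2 is true.

Statement 3: Parsed as (¬Q ↔ R) ↔ (L ⊕ ¬V)

¬Q = ¬F = T
¬Q ↔ R = T ↔ F = F
¬V = ¬F = T
L ⊕ ¬V = T ⊕ T = F
(¬Q ↔ R) ↔ (L ⊕ ¬V) = F ↔ F = T
Hence Statement 3 is true.

True statements: 3 (Statement 1, Statement 2, Statement 3).

3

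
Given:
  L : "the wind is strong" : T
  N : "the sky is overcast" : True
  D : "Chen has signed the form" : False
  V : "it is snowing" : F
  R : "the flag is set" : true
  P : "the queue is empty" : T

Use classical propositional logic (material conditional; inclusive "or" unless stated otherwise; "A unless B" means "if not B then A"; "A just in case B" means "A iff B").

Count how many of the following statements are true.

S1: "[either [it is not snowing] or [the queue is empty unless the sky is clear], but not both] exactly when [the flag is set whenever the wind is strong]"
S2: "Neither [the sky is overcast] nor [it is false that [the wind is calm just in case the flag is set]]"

S1: Parsed as (¬V ⊕ (P ∨ ¬N)) ↔ (L → R)

¬V = ¬F = T
¬N = ¬T = F
P ∨ ¬N = T ∨ F = T
¬V ⊕ (P ∨ ¬N) = T ⊕ T = F
L → R = T → T = T
(¬V ⊕ (P ∨ ¬N)) ↔ (L → R) = F ↔ T = F
Hence S1 is false.

S2: In symbols: N ↓ ¬(¬L ↔ R)

¬L = ¬T = F
¬L ↔ R = F ↔ T = F
¬(¬L ↔ R) = ¬F = T
N ↓ ¬(¬L ↔ R) = T ↓ T = F
Thus S2 is false.

0 of the 2 statements are true (none).

0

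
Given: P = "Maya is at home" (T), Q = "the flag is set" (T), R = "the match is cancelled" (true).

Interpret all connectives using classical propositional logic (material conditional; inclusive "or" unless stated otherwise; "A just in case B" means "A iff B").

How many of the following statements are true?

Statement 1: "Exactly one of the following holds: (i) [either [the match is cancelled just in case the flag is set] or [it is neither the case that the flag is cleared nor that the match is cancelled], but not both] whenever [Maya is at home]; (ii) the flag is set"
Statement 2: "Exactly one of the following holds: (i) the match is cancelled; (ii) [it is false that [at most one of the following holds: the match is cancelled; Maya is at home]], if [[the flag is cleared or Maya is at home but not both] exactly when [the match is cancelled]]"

Statement 1: Formalization: (P -> ((R <-> Q) xor (~Q nor R))) xor Q

R <-> Q = T <-> T = T
~Q = ~T = F
~Q nor R = F nor T = F
(R <-> Q) xor (~Q nor R) = T xor F = T
P -> ((R <-> Q) xor (~Q nor R)) = T -> T = T
(P -> ((R <-> Q) xor (~Q nor R))) xor Q = T xor T = F
Thus Statement 1 is false.

Statement 2: In symbols: R xor (((~Q xor P) <-> R) -> ~(R nand P))

~Q = ~T = F
~Q xor P = F xor T = T
(~Q xor P) <-> R = T <-> T = T
R nand P = T nand T = F
~(R nand P) = ~F = T
((~Q xor P) <-> R) -> ~(R nand P) = T -> T = T
R xor (((~Q xor P) <-> R) -> ~(R nand P)) = T xor T = F
So Statement 2 is false.

Count: 0.

0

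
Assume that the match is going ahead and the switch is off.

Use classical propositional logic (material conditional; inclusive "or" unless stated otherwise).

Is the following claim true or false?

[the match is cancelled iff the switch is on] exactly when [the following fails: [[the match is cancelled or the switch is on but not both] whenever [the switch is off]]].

The statement is true.

Let P = "the match is cancelled" (False), Q = "the switch is on" (False).
In symbols: (P iff Q) iff not (not Q -> (P xor Q))

P iff Q = False iff False = True
not Q = not False = True
P xor Q = False xor False = False
not Q -> (P xor Q) = True -> False = False
not (not Q -> (P xor Q)) = not False = True
(P iff Q) iff not (not Q -> (P xor Q)) = True iff True = True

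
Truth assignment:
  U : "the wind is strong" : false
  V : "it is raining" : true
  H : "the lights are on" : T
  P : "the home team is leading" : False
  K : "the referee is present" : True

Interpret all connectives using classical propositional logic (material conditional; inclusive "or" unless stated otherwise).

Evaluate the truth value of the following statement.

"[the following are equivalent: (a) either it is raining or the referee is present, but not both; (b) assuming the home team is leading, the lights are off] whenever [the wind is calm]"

False

Parsed as ~U -> ((V xor K) <-> (P -> ~H))

~U = ~F = T
V xor K = T xor T = F
~H = ~T = F
P -> ~H = F -> F = T
(V xor K) <-> (P -> ~H) = F <-> T = F
~U -> ((V xor K) <-> (P -> ~H)) = T -> F = F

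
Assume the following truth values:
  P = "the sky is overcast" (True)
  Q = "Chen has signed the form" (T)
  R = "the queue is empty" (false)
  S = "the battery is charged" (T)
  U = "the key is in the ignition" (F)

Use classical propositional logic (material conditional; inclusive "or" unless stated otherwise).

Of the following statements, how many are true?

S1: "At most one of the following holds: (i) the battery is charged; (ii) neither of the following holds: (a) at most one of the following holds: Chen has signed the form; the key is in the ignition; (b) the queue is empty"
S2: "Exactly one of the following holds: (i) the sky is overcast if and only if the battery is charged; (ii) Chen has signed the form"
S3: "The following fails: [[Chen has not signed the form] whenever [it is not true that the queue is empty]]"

2

S1: This is S nand ((Q nand U) nor R).

Q nand U = T nand F = T
(Q nand U) nor R = T nor F = F
S nand ((Q nand U) nor R) = T nand F = T
Thus S1 is true.

S2: In symbols: (P <-> S) xor Q

P <-> S = T <-> T = T
(P <-> S) xor Q = T xor T = F
Thus S2 is false.

S3: In symbols: ~(~R -> ~Q)

~R = ~F = T
~Q = ~T = F
~R -> ~Q = T -> F = F
~(~R -> ~Q) = ~F = T
So S3 is true.

True statements: 2.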